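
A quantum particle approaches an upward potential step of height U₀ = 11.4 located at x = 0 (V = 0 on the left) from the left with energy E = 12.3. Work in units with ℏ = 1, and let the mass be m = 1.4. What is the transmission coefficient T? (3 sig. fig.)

T = 0.670

On each side the TISE gives plane waves with k = √(2m(E − V))/ℏ: k₁ = √(2·1.4·12.3) = 5.869, k₂ = √(2·1.4·0.9) = 1.587.
Matching ψ and ψ′ at x = 0 gives r = (k₁ − k₂)/(k₁ + k₂), so R = r² = 0.3297 and T = 1 − R = 0.6703.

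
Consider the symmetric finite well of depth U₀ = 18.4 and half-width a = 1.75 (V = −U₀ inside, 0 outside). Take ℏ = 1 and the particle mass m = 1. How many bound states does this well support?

N = 7

Define the well-strength parameter z₀ = (a/ℏ)√(2mU₀) = 1.75 × √(2·1·18.4) = 10.62.
The even/odd transcendental equations gain one root per π/2 in z₀, giving N = 1 + ⌊2z₀/π⌋ = 1 + ⌊6.758⌋ = 7.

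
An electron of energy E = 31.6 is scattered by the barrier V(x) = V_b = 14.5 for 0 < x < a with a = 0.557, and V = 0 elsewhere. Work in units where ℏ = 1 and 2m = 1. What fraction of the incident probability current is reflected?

E > V_b: inside the barrier k₂ = √(2m(E − V_b))/ℏ = 4.135, k₂a = 2.303.
T = [1 + V_b² sin²(k₂a) / (4E(E − V_b))]⁻¹ = 1/1.054 = 0.949.
R = 1 − T = 0.0510.

R = 0.0510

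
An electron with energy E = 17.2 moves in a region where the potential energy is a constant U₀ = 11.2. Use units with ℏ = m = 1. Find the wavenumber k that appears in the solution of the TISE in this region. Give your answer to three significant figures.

k = 3.46

With E > U₀ the solution is oscillatory, ψ ∝ e^{±ikx} with k = √(2m(E − U₀))/ℏ.
k = √(2 × 1 × 6) = 3.464.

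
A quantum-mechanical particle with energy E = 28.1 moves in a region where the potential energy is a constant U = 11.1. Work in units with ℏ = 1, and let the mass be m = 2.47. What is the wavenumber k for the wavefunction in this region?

k = 9.16

With E > U the solution is oscillatory, ψ ∝ e^{±ikx} with k = √(2m(E − U))/ℏ.
k = √(2 × 2.47 × 17) = 9.164.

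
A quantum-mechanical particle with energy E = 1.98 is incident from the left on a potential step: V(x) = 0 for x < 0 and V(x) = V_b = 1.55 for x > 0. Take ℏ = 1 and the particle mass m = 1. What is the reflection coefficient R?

R = 0.133

On each side the TISE gives plane waves with k = √(2m(E − V))/ℏ: k₁ = √(2·1·1.98) = 1.990, k₂ = √(2·1·0.43) = 0.9274.
Continuity of ψ and ψ′ at the step yields the reflection amplitude r = (k₁ − k₂)/(k₁ + k₂) = 0.3642; thus R = |r|² = 0.1327, T = 0.8673.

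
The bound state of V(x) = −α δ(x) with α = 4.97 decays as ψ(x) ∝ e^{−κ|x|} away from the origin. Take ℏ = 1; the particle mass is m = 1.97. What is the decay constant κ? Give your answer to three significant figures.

Integrate −(ℏ²/2m)ψ'' − αδ(x)ψ = Eψ from −ε to +ε: the ψ'' term gives ψ'(0⁺) − ψ'(0⁻) and the δ term gives −(2mα/ℏ²)ψ(0).
With ψ ∝ e^{−κ|x|} this yields −2κ = −2mα/ℏ², so κ = mα/ℏ² = 9.791.

κ = 9.79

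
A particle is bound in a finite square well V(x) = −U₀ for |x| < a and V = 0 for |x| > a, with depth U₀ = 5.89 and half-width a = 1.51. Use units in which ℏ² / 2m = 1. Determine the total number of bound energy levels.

N = 3

Define the well-strength parameter z₀ = (a/ℏ)√(2mU₀) = 1.51 × √(2·0.5·5.89) = 3.665.
A new bound state (alternating even/odd) appears each time z₀ passes a multiple of π/2, so N = ⌊2z₀/π⌋ + 1 = ⌊2.333⌋ + 1 = 3.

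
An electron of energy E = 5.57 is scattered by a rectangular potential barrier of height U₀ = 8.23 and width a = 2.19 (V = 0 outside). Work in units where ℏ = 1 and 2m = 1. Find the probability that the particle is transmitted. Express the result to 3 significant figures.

T = 0.00276

Since E < U₀ the interior solution is evanescent with decay constant κ = √(2m(U₀ − E))/ℏ = 1.631.
κa = 3.572, sinh(κa) = 17.78.
Matching ψ, ψ′ at both faces gives T = [1 + U₀² sinh²(κa) / (4E(U₀ − E))]⁻¹ = 1/362.1 = 0.00276.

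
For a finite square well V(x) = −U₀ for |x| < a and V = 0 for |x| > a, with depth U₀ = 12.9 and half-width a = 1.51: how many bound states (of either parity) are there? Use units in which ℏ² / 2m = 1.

N = 4

Define the well-strength parameter z₀ = (a/ℏ)√(2mU₀) = 1.51 × √(2·0.5·12.9) = 5.423.
The even/odd transcendental equations gain one root per π/2 in z₀, giving N = 1 + ⌊2z₀/π⌋ = 1 + ⌊3.453⌋ = 4.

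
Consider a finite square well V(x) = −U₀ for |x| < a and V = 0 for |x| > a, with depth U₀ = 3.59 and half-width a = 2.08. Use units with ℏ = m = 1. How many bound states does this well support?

N = 4

The dimensionless depth is z₀ = a√(2mU₀)/ℏ = 2.08 × √(7.180) = 5.573.
The even/odd transcendental equations gain one root per π/2 in z₀, giving N = 1 + ⌊2z₀/π⌋ = 1 + ⌊3.548⌋ = 4.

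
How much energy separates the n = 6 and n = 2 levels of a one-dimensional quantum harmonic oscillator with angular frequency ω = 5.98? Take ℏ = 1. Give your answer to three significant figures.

ΔE = 23.9

E_n = ℏω(n + ½), so ΔE = (6 − 2) ℏω = 4 × 5.98 = 23.92.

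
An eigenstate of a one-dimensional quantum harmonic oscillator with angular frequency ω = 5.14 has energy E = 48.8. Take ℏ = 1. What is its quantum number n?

n = 9

E_n = ℏω(n + ½) ⇒ n = E/(ℏω) − ½ = 48.8/5.14 − 0.5 = 8.994 → n = 9.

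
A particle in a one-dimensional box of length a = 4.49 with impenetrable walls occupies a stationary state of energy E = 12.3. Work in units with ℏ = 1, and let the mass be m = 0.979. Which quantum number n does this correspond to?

n = 7

For an infinite well E_n = n²π²ℏ²/(2ma²), so n = (a/πℏ)√(2mE).
n = (4.49/π) × √(2 × 0.979 × 12.3) = 7.014 → n = 7.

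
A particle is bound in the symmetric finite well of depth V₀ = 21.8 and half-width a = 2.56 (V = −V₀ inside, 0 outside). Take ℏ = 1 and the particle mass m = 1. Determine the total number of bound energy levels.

Define the well-strength parameter z₀ = (a/ℏ)√(2mV₀) = 2.56 × √(2·1·21.8) = 16.90.
A new bound state (alternating even/odd) appears each time z₀ passes a multiple of π/2, so N = ⌊2z₀/π⌋ + 1 = ⌊10.76⌋ + 1 = 11.

N = 11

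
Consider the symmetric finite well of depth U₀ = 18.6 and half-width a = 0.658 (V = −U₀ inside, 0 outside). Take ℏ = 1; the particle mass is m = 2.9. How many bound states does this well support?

The dimensionless depth is z₀ = a√(2mU₀)/ℏ = 0.658 × √(107.9) = 6.834.
A new bound state (alternating even/odd) appears each time z₀ passes a multiple of π/2, so N = ⌊2z₀/π⌋ + 1 = ⌊4.351⌋ + 1 = 5.

N = 5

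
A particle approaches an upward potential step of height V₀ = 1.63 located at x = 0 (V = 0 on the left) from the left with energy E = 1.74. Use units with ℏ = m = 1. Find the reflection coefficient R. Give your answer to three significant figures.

R = 0.358

On each side the TISE gives plane waves with k = √(2m(E − V))/ℏ: k₁ = √(2·1·1.74) = 1.865, k₂ = √(2·1·0.11) = 0.4690.
Continuity of ψ and ψ′ at the step yields the reflection amplitude r = (k₁ − k₂)/(k₁ + k₂) = 0.5982; thus R = |r|² = 0.3578, T = 0.6422.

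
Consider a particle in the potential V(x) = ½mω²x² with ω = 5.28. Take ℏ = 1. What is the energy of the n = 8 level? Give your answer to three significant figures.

E = 44.9

Using E_n = (n + ½)ℏω: E_8 = 8.5 × 5.28 = 44.88.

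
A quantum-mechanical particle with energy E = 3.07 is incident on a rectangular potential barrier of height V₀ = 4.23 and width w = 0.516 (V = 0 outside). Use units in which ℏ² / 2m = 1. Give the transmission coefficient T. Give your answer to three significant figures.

T = 0.700

Since E < V₀ the interior solution is evanescent with decay constant κ = √(2m(V₀ − E))/ℏ = 1.077.
κw = 0.5557, sinh(κw) = 0.5848.
The exact tunnelling result is T⁻¹ = 1 + V₀² sinh²(κw) / [4E(V₀ − E)] = 1.430, so T = 0.700.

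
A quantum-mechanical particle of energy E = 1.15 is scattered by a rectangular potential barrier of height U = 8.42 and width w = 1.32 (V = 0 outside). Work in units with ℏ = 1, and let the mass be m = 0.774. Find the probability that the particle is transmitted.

E < U: inside the barrier ψ ∝ e^{±κx} with κ = √(2m(U − E))/ℏ = 3.355.
κw = 4.428, sinh(κw) = 41.88.
Matching ψ, ψ′ at both faces gives T = [1 + U² sinh²(κw) / (4E(U − E))]⁻¹ = 1/3720 = 0.000269.

T = 0.000269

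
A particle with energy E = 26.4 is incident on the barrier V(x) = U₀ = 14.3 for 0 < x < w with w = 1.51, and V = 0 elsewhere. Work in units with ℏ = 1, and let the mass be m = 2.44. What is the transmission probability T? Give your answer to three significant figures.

T = 0.903

E > U₀: inside the barrier k₂ = √(2m(E − U₀))/ℏ = 7.684, k₂w = 11.60.
T = [1 + U₀² sin²(k₂w) / (4E(E − U₀))]⁻¹ = 1/1.108 = 0.903.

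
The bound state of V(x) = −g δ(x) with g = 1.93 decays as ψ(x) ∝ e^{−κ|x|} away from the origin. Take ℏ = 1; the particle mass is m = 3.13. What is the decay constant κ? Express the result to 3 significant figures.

Integrate −(ℏ²/2m)ψ'' − gδ(x)ψ = Eψ from −ε to +ε: the ψ'' term gives ψ'(0⁺) − ψ'(0⁻) and the δ term gives −(2mg/ℏ²)ψ(0).
With ψ ∝ e^{−κ|x|} this yields −2κ = −2mg/ℏ², so κ = mg/ℏ² = 6.041.

κ = 6.04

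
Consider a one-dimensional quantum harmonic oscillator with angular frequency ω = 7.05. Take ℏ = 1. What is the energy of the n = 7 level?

The oscillator eigenvalues are E_n = ℏω(n + ½), so E_7 = 7.05 × 7.5 = 52.88.

E = 52.9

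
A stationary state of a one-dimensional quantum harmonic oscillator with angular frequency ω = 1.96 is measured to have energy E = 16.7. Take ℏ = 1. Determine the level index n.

Invert E_n = (n + ½)ℏω: n = E/ℏω − ½ = 8.020, so n = 8.

n = 8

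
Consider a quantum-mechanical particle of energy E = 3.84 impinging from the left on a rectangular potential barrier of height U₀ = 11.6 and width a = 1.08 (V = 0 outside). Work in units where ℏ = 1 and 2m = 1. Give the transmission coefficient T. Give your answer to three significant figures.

T = 0.00860

Since E < U₀ the interior solution is evanescent with decay constant κ = √(2m(U₀ − E))/ℏ = 2.786.
κa = 3.009, sinh(κa) = 10.10.
Matching ψ, ψ′ at both faces gives T = [1 + U₀² sinh²(κa) / (4E(U₀ − E))]⁻¹ = 1/116.3 = 0.00860.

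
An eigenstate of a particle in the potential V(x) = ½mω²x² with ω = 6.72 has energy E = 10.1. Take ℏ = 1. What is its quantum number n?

E_n = ℏω(n + ½) ⇒ n = E/(ℏω) − ½ = 10.1/6.72 − 0.5 = 1.003 → n = 1.

n = 1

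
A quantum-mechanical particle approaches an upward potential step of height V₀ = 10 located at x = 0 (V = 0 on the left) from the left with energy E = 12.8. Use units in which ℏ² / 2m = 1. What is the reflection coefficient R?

The wavenumbers are k₁ = √(2mE)/ℏ = 3.578 on the left and k₂ = √(2m(E − V₀))/ℏ = 1.673 on the right.
Continuity of ψ and ψ′ at the step yields the reflection amplitude r = (k₁ − k₂)/(k₁ + k₂) = 0.3627; thus R = |r|² = 0.1315, T = 0.8685.

R = 0.132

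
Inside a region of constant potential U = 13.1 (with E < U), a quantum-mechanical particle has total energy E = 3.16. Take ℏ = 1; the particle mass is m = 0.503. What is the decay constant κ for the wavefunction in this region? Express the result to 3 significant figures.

κ = 3.16

Since E < U the TISE in this region is ψ'' = κ²ψ with κ = √(2m(U − E))/ℏ.
κ = √(2 × 0.503 × 9.94) = 3.162.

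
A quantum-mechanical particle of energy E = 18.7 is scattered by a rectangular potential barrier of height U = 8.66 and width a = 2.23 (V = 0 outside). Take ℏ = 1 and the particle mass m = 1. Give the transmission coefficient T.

T = 0.972

E > U: inside the barrier k₂ = √(2m(E − U))/ℏ = 4.481, k₂a = 9.993.
T = [1 + U² sin²(k₂a) / (4E(E − U))]⁻¹ = 1/1.029 = 0.972.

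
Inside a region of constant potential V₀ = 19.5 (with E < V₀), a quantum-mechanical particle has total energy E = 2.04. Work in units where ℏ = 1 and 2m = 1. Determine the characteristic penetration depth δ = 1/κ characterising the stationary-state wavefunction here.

Since E < V₀ the TISE in this region is ψ'' = κ²ψ with κ = √(2m(V₀ − E))/ℏ.
κ = √(2 × 0.5 × 17.46) = 4.179. The penetration depth is δ = 1/κ = 0.239.

δ = 0.239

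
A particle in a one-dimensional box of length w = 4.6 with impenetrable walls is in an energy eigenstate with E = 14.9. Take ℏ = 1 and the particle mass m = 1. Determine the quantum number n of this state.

n = 8

From E_n = n²π²ℏ²/(2mw²) invert to n = √(2mw²E)/(πℏ).
n = (4.6/π) × √(2 × 1 × 14.9) = 7.993 → n = 8.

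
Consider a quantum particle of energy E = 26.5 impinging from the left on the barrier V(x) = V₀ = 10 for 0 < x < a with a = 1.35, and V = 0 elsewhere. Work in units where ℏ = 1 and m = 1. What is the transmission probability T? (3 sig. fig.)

T = 0.946

Above the barrier the interior wavenumber is k₂ = √(2m(E − V₀))/ℏ = 5.745, giving phase k₂a = 7.755.
Matching at both interfaces gives T⁻¹ = 1 + V₀² sin²(k₂a) / [4E(E − V₀)] = 1.057, hence T = 0.946.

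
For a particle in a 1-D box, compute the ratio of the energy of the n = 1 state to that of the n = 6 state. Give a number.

Since E_n ∝ n², the ratio is (1/6)² = 0.0277778.

0.0277778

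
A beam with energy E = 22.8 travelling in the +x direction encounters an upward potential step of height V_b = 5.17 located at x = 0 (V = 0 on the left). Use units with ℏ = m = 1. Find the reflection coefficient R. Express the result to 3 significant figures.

R = 0.00412

The wavenumbers are k₁ = √(2mE)/ℏ = 6.753 on the left and k₂ = √(2m(E − V_b))/ℏ = 5.938 on the right.
Matching ψ and ψ′ at x = 0 gives r = (k₁ − k₂)/(k₁ + k₂), so R = r² = 0.004122 and T = 1 − R = 0.9959.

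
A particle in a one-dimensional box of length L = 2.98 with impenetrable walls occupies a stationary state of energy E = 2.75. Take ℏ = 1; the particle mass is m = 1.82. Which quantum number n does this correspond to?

From E_n = n²π²ℏ²/(2mL²) invert to n = √(2mL²E)/(πℏ).
n = (2.98/π) × √(2 × 1.82 × 2.75) = 3.001 → n = 3.

n = 3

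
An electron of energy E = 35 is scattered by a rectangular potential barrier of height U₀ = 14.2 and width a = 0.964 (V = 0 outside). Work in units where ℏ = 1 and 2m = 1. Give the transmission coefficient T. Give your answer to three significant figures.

T = 0.941

E > U₀: inside the barrier k₂ = √(2m(E − U₀))/ℏ = 4.561, k₂a = 4.397.
T = [1 + U₀² sin²(k₂a) / (4E(E − U₀))]⁻¹ = 1/1.063 = 0.941.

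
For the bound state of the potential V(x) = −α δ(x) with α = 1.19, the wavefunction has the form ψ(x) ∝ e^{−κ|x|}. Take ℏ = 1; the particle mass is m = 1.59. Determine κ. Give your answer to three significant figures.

Integrating the TISE across x = 0 gives the cusp condition ψ'(0⁺) − ψ'(0⁻) = −(2mα/ℏ²)ψ(0).
With ψ ∝ e^{−κ|x|} this yields −2κ = −2mα/ℏ², so κ = mα/ℏ² = 1.892.

κ = 1.89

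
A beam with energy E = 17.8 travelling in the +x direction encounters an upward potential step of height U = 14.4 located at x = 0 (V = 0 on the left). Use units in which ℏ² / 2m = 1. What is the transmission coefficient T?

T = 0.847

The wavenumbers are k₁ = √(2mE)/ℏ = 4.219 on the left and k₂ = √(2m(E − U))/ℏ = 1.844 on the right.
Continuity of ψ and ψ′ at the step yields the reflection amplitude r = (k₁ − k₂)/(k₁ + k₂) = 0.3917; thus R = |r|² = 0.1535, T = 0.8465.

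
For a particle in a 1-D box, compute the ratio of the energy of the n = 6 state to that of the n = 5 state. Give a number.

Since E_n ∝ n², the ratio is (6/5)² = 1.44.

1.44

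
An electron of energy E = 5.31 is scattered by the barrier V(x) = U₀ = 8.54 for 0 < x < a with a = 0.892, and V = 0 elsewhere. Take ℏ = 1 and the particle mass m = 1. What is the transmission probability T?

Since E < U₀ the interior solution is evanescent with decay constant κ = √(2m(U₀ − E))/ℏ = 2.542.
κa = 2.267, sinh(κa) = 4.774.
The exact tunnelling result is T⁻¹ = 1 + U₀² sinh²(κa) / [4E(U₀ − E)] = 25.23, so T = 0.0396.

T = 0.0396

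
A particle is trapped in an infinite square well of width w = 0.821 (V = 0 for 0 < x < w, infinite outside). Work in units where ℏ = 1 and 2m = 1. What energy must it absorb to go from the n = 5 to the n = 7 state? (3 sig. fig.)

ΔE = 351

E_n = n²π²ℏ²/(2mw²), so ΔE = (7² − 5²) π²ℏ²/(2mw²).
ΔE = 24 × π² / (2 × 0.5 × 0.821²) = 351.4.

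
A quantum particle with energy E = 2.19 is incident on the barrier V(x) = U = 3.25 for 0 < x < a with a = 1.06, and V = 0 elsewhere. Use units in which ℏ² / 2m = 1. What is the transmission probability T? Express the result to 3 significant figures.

Since E < U the interior solution is evanescent with decay constant κ = √(2m(U − E))/ℏ = 1.030.
κa = 1.091, sinh(κa) = 1.321.
Matching ψ, ψ′ at both faces gives T = [1 + U² sinh²(κa) / (4E(U − E))]⁻¹ = 1/2.986 = 0.335.

T = 0.335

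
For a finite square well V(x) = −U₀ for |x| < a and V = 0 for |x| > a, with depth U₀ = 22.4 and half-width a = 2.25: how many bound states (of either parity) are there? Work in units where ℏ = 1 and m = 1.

The dimensionless depth is z₀ = a√(2mU₀)/ℏ = 2.25 × √(44.80) = 15.06.
The even/odd transcendental equations gain one root per π/2 in z₀, giving N = 1 + ⌊2z₀/π⌋ = 1 + ⌊9.587⌋ = 10.

N = 10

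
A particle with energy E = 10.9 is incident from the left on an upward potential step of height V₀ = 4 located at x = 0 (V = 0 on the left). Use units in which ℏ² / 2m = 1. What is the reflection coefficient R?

The wavenumbers are k₁ = √(2mE)/ℏ = 3.302 on the left and k₂ = √(2m(E − V₀))/ℏ = 2.627 on the right.
Matching ψ and ψ′ at x = 0 gives r = (k₁ − k₂)/(k₁ + k₂), so R = r² = 0.01295 and T = 1 − R = 0.9870.

R = 0.0130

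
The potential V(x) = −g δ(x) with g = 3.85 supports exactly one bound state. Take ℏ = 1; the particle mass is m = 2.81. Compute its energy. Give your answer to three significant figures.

For x ≠ 0 the bound state is ψ ∝ e^{−κ|x|}; integrating the TISE across the delta gives the cusp condition 2κ = 2mg/ℏ², so κ = 10.82.
Then E = −ℏ²κ²/(2m) = −mg²/(2ℏ²) = -20.83.

E = -20.8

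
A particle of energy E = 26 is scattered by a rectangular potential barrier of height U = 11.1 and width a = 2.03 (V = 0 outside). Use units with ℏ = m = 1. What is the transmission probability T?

T = 0.927

Above the barrier the interior wavenumber is k₂ = √(2m(E − U))/ℏ = 5.459, giving phase k₂a = 11.08.
T = [1 + U² sin²(k₂a) / (4E(E − U))]⁻¹ = 1/1.079 = 0.927.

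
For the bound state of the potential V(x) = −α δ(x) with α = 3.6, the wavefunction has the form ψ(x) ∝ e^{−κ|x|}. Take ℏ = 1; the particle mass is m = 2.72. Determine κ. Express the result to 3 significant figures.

Integrate −(ℏ²/2m)ψ'' − αδ(x)ψ = Eψ from −ε to +ε: the ψ'' term gives ψ'(0⁺) − ψ'(0⁻) and the δ term gives −(2mα/ℏ²)ψ(0).
With ψ ∝ e^{−κ|x|} this yields −2κ = −2mα/ℏ², so κ = mα/ℏ² = 9.792.

κ = 9.79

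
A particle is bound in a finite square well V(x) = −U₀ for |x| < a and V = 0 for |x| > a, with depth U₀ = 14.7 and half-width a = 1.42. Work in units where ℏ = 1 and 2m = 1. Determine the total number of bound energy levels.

N = 4

Define the well-strength parameter z₀ = (a/ℏ)√(2mU₀) = 1.42 × √(2·0.5·14.7) = 5.444.
A new bound state (alternating even/odd) appears each time z₀ passes a multiple of π/2, so N = ⌊2z₀/π⌋ + 1 = ⌊3.466⌋ + 1 = 4.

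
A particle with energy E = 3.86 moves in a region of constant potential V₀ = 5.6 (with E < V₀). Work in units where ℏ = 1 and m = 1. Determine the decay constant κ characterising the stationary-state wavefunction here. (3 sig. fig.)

κ = 1.87

Since E < V₀ the TISE in this region is ψ'' = κ²ψ with κ = √(2m(V₀ − E))/ℏ.
κ = √(2 × 1 × 1.74) = 1.865.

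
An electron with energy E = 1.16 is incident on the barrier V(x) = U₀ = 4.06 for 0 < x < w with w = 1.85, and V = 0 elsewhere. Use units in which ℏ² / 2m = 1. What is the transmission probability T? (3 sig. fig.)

T = 0.00598

Since E < U₀ the interior solution is evanescent with decay constant κ = √(2m(U₀ − E))/ℏ = 1.703.
κw = 3.150, sinh(κw) = 11.65.
The exact tunnelling result is T⁻¹ = 1 + U₀² sinh²(κw) / [4E(U₀ − E)] = 167.3, so T = 0.00598.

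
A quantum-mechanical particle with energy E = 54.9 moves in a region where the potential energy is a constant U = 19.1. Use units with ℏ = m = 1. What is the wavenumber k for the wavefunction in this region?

k = 8.46

With E > U the solution is oscillatory, ψ ∝ e^{±ikx} with k = √(2m(E − U))/ℏ.
k = √(2 × 1 × 35.8) = 8.462.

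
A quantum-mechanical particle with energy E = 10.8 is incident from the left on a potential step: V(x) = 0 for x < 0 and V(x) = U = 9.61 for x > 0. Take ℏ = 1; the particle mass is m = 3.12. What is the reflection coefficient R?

R = 0.252

The wavenumbers are k₁ = √(2mE)/ℏ = 8.209 on the left and k₂ = √(2m(E − U))/ℏ = 2.725 on the right.
Continuity of ψ and ψ′ at the step yields the reflection amplitude r = (k₁ − k₂)/(k₁ + k₂) = 0.5016; thus R = |r|² = 0.2516, T = 0.7484.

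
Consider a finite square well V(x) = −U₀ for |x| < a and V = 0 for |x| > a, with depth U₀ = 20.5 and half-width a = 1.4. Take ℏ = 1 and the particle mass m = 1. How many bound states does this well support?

N = 6

Define the well-strength parameter z₀ = (a/ℏ)√(2mU₀) = 1.4 × √(2·1·20.5) = 8.964.
A new bound state (alternating even/odd) appears each time z₀ passes a multiple of π/2, so N = ⌊2z₀/π⌋ + 1 = ⌊5.707⌋ + 1 = 6.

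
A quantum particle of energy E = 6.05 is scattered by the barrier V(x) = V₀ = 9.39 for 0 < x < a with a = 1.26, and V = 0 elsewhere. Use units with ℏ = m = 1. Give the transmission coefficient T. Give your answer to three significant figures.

Since E < V₀ the interior solution is evanescent with decay constant κ = √(2m(V₀ − E))/ℏ = 2.585.
κa = 3.257, sinh(κa) = 12.96.
The exact tunnelling result is T⁻¹ = 1 + V₀² sinh²(κa) / [4E(V₀ − E)] = 184.2, so T = 0.00543.

T = 0.00543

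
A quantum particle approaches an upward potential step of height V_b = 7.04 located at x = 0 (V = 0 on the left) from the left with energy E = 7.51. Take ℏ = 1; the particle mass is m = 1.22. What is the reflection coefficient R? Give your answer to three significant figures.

The wavenumbers are k₁ = √(2mE)/ℏ = 4.281 on the left and k₂ = √(2m(E − V_b))/ℏ = 1.071 on the right.
Matching ψ and ψ′ at x = 0 gives r = (k₁ − k₂)/(k₁ + k₂), so R = r² = 0.3597 and T = 1 − R = 0.6403.

R = 0.360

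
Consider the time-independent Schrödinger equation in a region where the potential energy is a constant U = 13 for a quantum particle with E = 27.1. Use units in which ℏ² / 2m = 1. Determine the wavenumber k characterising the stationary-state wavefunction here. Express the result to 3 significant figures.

k = 3.75

With E > U the solution is oscillatory, ψ ∝ e^{±ikx} with k = √(2m(E − U))/ℏ.
k = √(2 × 0.5 × 14.1) = 3.755.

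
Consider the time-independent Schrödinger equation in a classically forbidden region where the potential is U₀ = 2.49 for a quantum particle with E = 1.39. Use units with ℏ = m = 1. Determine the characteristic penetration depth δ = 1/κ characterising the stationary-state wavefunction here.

δ = 0.674

Since E < U₀ the TISE in this region is ψ'' = κ²ψ with κ = √(2m(U₀ − E))/ℏ.
κ = √(2 × 1 × 1.1) = 1.483. The penetration depth is δ = 1/κ = 0.674.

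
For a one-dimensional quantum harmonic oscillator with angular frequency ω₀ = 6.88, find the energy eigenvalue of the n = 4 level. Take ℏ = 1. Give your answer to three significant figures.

E = 31.0

The oscillator eigenvalues are E_n = ℏω₀(n + ½), so E_4 = 6.88 × 4.5 = 30.96.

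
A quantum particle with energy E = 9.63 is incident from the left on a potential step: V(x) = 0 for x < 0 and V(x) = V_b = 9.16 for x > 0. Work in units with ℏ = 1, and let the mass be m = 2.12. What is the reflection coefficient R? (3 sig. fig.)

The wavenumbers are k₁ = √(2mE)/ℏ = 6.390 on the left and k₂ = √(2m(E − V_b))/ℏ = 1.412 on the right.
Continuity of ψ and ψ′ at the step yields the reflection amplitude r = (k₁ − k₂)/(k₁ + k₂) = 0.6381; thus R = |r|² = 0.4072, T = 0.5928.

R = 0.407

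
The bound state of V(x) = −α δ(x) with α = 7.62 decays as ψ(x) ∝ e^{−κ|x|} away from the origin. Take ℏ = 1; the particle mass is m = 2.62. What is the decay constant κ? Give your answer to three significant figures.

Integrating the TISE across x = 0 gives the cusp condition ψ'(0⁺) − ψ'(0⁻) = −(2mα/ℏ²)ψ(0).
With ψ ∝ e^{−κ|x|} this yields −2κ = −2mα/ℏ², so κ = mα/ℏ² = 19.96.

κ = 20.0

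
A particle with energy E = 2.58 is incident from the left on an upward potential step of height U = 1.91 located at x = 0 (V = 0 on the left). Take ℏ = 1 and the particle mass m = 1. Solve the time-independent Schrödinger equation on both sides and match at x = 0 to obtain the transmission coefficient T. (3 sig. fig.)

On each side the TISE gives plane waves with k = √(2m(E − V))/ℏ: k₁ = √(2·1·2.58) = 2.272, k₂ = √(2·1·0.67) = 1.158.
Matching ψ and ψ′ at x = 0 gives r = (k₁ − k₂)/(k₁ + k₂), so R = r² = 0.1055 and T = 1 − R = 0.8945.

T = 0.894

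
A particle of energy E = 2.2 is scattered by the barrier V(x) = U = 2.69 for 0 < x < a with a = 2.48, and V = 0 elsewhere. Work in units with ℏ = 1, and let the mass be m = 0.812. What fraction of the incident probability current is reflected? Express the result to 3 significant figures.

E < U: inside the barrier ψ ∝ e^{±κx} with κ = √(2m(U − E))/ℏ = 0.8921.
κa = 2.212, sinh(κa) = 4.514.
Matching ψ, ψ′ at both faces gives T = [1 + U² sinh²(κa) / (4E(U − E))]⁻¹ = 1/35.19 = 0.0284.
R = 1 − T = 0.972.

R = 0.972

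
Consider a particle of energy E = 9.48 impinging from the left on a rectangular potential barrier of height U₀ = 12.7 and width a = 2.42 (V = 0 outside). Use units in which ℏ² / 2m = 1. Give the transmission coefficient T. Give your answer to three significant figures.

T = 0.000512

E < U₀: inside the barrier ψ ∝ e^{±κx} with κ = √(2m(U₀ − E))/ℏ = 1.794.
κa = 4.343, sinh(κa) = 38.44.
Matching ψ, ψ′ at both faces gives T = [1 + U₀² sinh²(κa) / (4E(U₀ − E))]⁻¹ = 1/1953 = 0.000512.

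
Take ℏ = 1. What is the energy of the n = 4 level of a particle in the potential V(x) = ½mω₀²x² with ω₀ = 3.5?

The oscillator eigenvalues are E_n = ℏω₀(n + ½), so E_4 = 3.5 × 4.5 = 15.75.

E = 15.8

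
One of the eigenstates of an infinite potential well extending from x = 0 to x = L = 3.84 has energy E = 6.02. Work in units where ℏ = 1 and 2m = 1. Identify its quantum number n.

From E_n = n²π²ℏ²/(2mL²) invert to n = √(2mL²E)/(πℏ).
n = (3.84/π) × √(2 × 0.5 × 6.02) = 2.999 → n = 3.

n = 3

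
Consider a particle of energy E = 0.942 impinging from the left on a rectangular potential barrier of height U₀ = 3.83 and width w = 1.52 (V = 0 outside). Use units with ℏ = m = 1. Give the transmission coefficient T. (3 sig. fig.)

T = 0.00199

Since E < U₀ the interior solution is evanescent with decay constant κ = √(2m(U₀ − E))/ℏ = 2.403.
κw = 3.653, sinh(κw) = 19.28.
Matching ψ, ψ′ at both faces gives T = [1 + U₀² sinh²(κw) / (4E(U₀ − E))]⁻¹ = 1/502.3 = 0.00199.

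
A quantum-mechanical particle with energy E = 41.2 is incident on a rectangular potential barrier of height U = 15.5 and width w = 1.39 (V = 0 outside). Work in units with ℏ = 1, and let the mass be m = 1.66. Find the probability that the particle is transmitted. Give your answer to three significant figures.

Above the barrier the interior wavenumber is k₂ = √(2m(E − U))/ℏ = 9.237, giving phase k₂w = 12.84.
T = [1 + U² sin²(k₂w) / (4E(E − U))]⁻¹ = 1/1.004 = 0.996.

T = 0.996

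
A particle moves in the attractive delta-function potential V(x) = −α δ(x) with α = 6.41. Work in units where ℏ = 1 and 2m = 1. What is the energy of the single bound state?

E = -10.3

The bound state is ψ(x) = √κ e^{−κ|x|}. The derivative jump ψ'(0⁺) − ψ'(0⁻) = −(2mα/ℏ²)ψ(0) fixes κ = mα/ℏ² = 3.205.
Then E = −ℏ²κ²/(2m) = −mα²/(2ℏ²) = -10.27.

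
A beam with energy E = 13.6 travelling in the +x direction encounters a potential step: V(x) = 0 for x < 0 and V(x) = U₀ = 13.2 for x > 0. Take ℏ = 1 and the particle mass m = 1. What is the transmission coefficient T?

On each side the TISE gives plane waves with k = √(2m(E − V))/ℏ: k₁ = √(2·1·13.6) = 5.215, k₂ = √(2·1·0.4) = 0.8944.
Continuity of ψ and ψ′ at the step yields the reflection amplitude r = (k₁ − k₂)/(k₁ + k₂) = 0.7072; thus R = |r|² = 0.5002, T = 0.4998.

T = 0.500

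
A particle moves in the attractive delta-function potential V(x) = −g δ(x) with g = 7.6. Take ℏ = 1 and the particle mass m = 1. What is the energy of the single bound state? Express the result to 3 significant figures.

For x ≠ 0 the bound state is ψ ∝ e^{−κ|x|}; integrating the TISE across the delta gives the cusp condition 2κ = 2mg/ℏ², so κ = 7.600.
Then E = −ℏ²κ²/(2m) = −mg²/(2ℏ²) = -28.88.

E = -28.9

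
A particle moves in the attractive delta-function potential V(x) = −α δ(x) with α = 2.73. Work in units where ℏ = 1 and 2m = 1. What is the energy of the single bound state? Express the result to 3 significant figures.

The bound state is ψ(x) = √κ e^{−κ|x|}. The derivative jump ψ'(0⁺) − ψ'(0⁻) = −(2mα/ℏ²)ψ(0) fixes κ = mα/ℏ² = 1.365.
Then E = −ℏ²κ²/(2m) = −mα²/(2ℏ²) = -1.863.

E = -1.86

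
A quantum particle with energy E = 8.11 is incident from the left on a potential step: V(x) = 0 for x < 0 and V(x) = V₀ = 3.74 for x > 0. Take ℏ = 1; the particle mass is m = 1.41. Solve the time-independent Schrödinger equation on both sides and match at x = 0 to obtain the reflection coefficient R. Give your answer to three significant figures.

On each side the TISE gives plane waves with k = √(2m(E − V))/ℏ: k₁ = √(2·1.41·8.11) = 4.782, k₂ = √(2·1.41·4.37) = 3.510.
Matching ψ and ψ′ at x = 0 gives r = (k₁ − k₂)/(k₁ + k₂), so R = r² = 0.02352 and T = 1 − R = 0.9765.

R = 0.0235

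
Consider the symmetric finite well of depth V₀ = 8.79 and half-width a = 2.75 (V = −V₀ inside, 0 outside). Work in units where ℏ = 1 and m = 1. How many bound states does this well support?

Define the well-strength parameter z₀ = (a/ℏ)√(2mV₀) = 2.75 × √(2·1·8.79) = 11.53.
A new bound state (alternating even/odd) appears each time z₀ passes a multiple of π/2, so N = ⌊2z₀/π⌋ + 1 = ⌊7.340⌋ + 1 = 8.

N = 8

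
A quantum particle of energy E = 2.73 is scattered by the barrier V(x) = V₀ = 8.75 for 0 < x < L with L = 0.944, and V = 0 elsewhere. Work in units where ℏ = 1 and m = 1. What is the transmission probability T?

Since E < V₀ the interior solution is evanescent with decay constant κ = √(2m(V₀ − E))/ℏ = 3.470.
κL = 3.276, sinh(κL) = 13.21.
Matching ψ, ψ′ at both faces gives T = [1 + V₀² sinh²(κL) / (4E(V₀ − E))]⁻¹ = 1/204.2 = 0.00490.

T = 0.00490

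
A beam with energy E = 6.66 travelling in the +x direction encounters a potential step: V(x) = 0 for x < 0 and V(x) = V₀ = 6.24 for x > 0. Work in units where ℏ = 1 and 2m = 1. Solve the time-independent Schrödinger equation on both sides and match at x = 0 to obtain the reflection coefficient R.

On each side the TISE gives plane waves with k = √(2m(E − V))/ℏ: k₁ = √(2·½·6.66) = 2.581, k₂ = √(2·½·0.42) = 0.6481.
Matching ψ and ψ′ at x = 0 gives r = (k₁ − k₂)/(k₁ + k₂), so R = r² = 0.3583 and T = 1 − R = 0.6417.

R = 0.358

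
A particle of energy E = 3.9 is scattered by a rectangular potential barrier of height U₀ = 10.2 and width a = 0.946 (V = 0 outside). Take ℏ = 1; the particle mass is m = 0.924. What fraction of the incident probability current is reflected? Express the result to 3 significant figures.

R = 0.994

E < U₀: inside the barrier ψ ∝ e^{±κx} with κ = √(2m(U₀ − E))/ℏ = 3.412.
κa = 3.228, sinh(κa) = 12.59.
Matching ψ, ψ′ at both faces gives T = [1 + U₀² sinh²(κa) / (4E(U₀ − E))]⁻¹ = 1/168.9 = 0.00592.
R = 1 − T = 0.994.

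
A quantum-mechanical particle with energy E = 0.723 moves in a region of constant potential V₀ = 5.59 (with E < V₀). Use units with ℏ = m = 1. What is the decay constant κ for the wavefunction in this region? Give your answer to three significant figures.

Since E < V₀ the TISE in this region is ψ'' = κ²ψ with κ = √(2m(V₀ − E))/ℏ.
κ = √(2 × 1 × 4.867) = 3.120.

κ = 3.12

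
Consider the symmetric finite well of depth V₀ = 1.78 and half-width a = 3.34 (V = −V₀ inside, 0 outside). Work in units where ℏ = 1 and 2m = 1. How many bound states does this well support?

N = 3

Define the well-strength parameter z₀ = (a/ℏ)√(2mV₀) = 3.34 × √(2·0.5·1.78) = 4.456.
A new bound state (alternating even/odd) appears each time z₀ passes a multiple of π/2, so N = ⌊2z₀/π⌋ + 1 = ⌊2.837⌋ + 1 = 3.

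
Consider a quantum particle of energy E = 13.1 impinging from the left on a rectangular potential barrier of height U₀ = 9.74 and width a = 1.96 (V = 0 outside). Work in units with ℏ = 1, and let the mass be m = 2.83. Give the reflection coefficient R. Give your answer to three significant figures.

R = 0.242

Above the barrier the interior wavenumber is k₂ = √(2m(E − U₀))/ℏ = 4.361, giving phase k₂a = 8.547.
Matching at both interfaces gives T⁻¹ = 1 + U₀² sin²(k₂a) / [4E(E − U₀)] = 1.319, hence T = 0.758.
R = 1 − T = 0.242.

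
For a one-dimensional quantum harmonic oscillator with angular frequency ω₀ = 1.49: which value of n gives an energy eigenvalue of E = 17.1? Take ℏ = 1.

n = 11

E_n = ℏω₀(n + ½) ⇒ n = E/(ℏω₀) − ½ = 17.1/1.49 − 0.5 = 10.977 → n = 11.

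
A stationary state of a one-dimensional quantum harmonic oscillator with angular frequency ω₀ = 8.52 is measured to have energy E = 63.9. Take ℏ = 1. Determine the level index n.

E_n = ℏω₀(n + ½) ⇒ n = E/(ℏω₀) − ½ = 63.9/8.52 − 0.5 = 7.000 → n = 7.

n = 7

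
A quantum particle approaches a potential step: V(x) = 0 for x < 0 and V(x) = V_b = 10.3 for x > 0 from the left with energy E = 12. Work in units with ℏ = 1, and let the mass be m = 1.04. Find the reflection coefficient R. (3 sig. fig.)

R = 0.205

On each side the TISE gives plane waves with k = √(2m(E − V))/ℏ: k₁ = √(2·1.04·12) = 4.996, k₂ = √(2·1.04·1.7) = 1.880.
Matching ψ and ψ′ at x = 0 gives r = (k₁ − k₂)/(k₁ + k₂), so R = r² = 0.2053 and T = 1 − R = 0.7947.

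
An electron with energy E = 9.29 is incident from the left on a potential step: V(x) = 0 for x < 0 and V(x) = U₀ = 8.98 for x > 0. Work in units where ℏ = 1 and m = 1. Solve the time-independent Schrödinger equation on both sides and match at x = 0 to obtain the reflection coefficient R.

R = 0.478

On each side the TISE gives plane waves with k = √(2m(E − V))/ℏ: k₁ = √(2·1·9.29) = 4.310, k₂ = √(2·1·0.31) = 0.7874.
Matching ψ and ψ′ at x = 0 gives r = (k₁ − k₂)/(k₁ + k₂), so R = r² = 0.4776 and T = 1 − R = 0.5224.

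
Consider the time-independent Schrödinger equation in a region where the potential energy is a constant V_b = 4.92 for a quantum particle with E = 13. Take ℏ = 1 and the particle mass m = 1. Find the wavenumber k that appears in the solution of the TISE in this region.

With E > V_b the solution is oscillatory, ψ ∝ e^{±ikx} with k = √(2m(E − V_b))/ℏ.
k = √(2 × 1 × 8.08) = 4.020.

k = 4.02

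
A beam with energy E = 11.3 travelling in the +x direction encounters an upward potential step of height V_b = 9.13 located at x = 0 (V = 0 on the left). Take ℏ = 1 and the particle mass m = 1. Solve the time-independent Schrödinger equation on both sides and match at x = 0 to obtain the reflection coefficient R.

The wavenumbers are k₁ = √(2mE)/ℏ = 4.754 on the left and k₂ = √(2m(E − V_b))/ℏ = 2.083 on the right.
Matching ψ and ψ′ at x = 0 gives r = (k₁ − k₂)/(k₁ + k₂), so R = r² = 0.1526 and T = 1 − R = 0.8474.

R = 0.153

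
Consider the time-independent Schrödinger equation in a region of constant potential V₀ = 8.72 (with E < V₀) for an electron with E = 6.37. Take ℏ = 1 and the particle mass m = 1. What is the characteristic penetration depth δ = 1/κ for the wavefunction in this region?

δ = 0.461

Since E < V₀ the TISE in this region is ψ'' = κ²ψ with κ = √(2m(V₀ − E))/ℏ.
κ = √(2 × 1 × 2.35) = 2.168. The penetration depth is δ = 1/κ = 0.461.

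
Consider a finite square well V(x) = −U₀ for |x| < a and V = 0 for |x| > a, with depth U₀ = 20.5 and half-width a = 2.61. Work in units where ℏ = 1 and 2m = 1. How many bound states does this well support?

N = 8

Define the well-strength parameter z₀ = (a/ℏ)√(2mU₀) = 2.61 × √(2·0.5·20.5) = 11.82.
The even/odd transcendental equations gain one root per π/2 in z₀, giving N = 1 + ⌊2z₀/π⌋ = 1 + ⌊7.523⌋ = 8.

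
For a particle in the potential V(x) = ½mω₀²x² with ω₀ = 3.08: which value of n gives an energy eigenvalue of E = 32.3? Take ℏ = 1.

E_n = ℏω₀(n + ½) ⇒ n = E/(ℏω₀) − ½ = 32.3/3.08 − 0.5 = 9.987 → n = 10.

n = 10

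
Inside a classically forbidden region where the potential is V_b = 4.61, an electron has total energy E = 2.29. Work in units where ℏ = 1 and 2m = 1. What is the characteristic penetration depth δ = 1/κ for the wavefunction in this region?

δ = 0.657

Since E < V_b the TISE in this region is ψ'' = κ²ψ with κ = √(2m(V_b − E))/ℏ.
κ = √(2 × 0.5 × 2.32) = 1.523. The penetration depth is δ = 1/κ = 0.657.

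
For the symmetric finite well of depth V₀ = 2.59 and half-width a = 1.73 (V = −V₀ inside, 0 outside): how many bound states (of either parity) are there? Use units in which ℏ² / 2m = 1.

Define the well-strength parameter z₀ = (a/ℏ)√(2mV₀) = 1.73 × √(2·0.5·2.59) = 2.784.
The even/odd transcendental equations gain one root per π/2 in z₀, giving N = 1 + ⌊2z₀/π⌋ = 1 + ⌊1.772⌋ = 2.

N = 2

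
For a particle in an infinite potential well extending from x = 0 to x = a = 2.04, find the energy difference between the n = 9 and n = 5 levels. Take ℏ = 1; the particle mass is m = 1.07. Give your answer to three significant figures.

E_n = n²π²ℏ²/(2ma²), so ΔE = (9² − 5²) π²ℏ²/(2ma²).
ΔE = 56 × π² / (2 × 1.07 × 2.04²) = 62.06.

ΔE = 62.1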